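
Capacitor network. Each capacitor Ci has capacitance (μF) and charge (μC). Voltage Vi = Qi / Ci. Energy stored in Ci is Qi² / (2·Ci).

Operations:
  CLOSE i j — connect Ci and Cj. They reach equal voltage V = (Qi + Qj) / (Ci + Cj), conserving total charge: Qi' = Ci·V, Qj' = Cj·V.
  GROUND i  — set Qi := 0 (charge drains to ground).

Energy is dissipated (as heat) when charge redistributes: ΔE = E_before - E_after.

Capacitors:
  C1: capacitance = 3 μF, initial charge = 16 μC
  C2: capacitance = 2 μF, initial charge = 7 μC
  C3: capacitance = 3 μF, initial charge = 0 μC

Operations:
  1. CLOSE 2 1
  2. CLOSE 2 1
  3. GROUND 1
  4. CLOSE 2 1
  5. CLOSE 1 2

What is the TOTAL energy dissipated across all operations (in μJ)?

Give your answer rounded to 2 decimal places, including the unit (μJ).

Answer: 46.45 μJ

Derivation:
Initial: C1(3μF, Q=16μC, V=5.33V), C2(2μF, Q=7μC, V=3.50V), C3(3μF, Q=0μC, V=0.00V)
Op 1: CLOSE 2-1: Q_total=23.00, C_total=5.00, V=4.60; Q2=9.20, Q1=13.80; dissipated=2.017
Op 2: CLOSE 2-1: Q_total=23.00, C_total=5.00, V=4.60; Q2=9.20, Q1=13.80; dissipated=0.000
Op 3: GROUND 1: Q1=0; energy lost=31.740
Op 4: CLOSE 2-1: Q_total=9.20, C_total=5.00, V=1.84; Q2=3.68, Q1=5.52; dissipated=12.696
Op 5: CLOSE 1-2: Q_total=9.20, C_total=5.00, V=1.84; Q1=5.52, Q2=3.68; dissipated=0.000
Total dissipated: 46.453 μJ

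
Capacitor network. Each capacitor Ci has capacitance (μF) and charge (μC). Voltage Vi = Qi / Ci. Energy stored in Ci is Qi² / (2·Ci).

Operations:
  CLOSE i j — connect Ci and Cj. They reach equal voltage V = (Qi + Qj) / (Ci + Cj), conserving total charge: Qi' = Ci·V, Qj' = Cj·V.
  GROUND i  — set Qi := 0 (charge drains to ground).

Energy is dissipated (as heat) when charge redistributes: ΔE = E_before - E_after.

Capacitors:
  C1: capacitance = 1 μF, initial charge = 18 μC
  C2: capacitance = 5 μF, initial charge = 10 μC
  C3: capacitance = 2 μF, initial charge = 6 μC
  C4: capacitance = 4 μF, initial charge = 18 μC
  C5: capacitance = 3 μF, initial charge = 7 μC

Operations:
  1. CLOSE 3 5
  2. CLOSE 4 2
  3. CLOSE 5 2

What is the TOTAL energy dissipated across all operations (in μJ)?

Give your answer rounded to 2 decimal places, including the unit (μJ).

Initial: C1(1μF, Q=18μC, V=18.00V), C2(5μF, Q=10μC, V=2.00V), C3(2μF, Q=6μC, V=3.00V), C4(4μF, Q=18μC, V=4.50V), C5(3μF, Q=7μC, V=2.33V)
Op 1: CLOSE 3-5: Q_total=13.00, C_total=5.00, V=2.60; Q3=5.20, Q5=7.80; dissipated=0.267
Op 2: CLOSE 4-2: Q_total=28.00, C_total=9.00, V=3.11; Q4=12.44, Q2=15.56; dissipated=6.944
Op 3: CLOSE 5-2: Q_total=23.36, C_total=8.00, V=2.92; Q5=8.76, Q2=14.60; dissipated=0.245
Total dissipated: 7.456 μJ

Answer: 7.46 μJ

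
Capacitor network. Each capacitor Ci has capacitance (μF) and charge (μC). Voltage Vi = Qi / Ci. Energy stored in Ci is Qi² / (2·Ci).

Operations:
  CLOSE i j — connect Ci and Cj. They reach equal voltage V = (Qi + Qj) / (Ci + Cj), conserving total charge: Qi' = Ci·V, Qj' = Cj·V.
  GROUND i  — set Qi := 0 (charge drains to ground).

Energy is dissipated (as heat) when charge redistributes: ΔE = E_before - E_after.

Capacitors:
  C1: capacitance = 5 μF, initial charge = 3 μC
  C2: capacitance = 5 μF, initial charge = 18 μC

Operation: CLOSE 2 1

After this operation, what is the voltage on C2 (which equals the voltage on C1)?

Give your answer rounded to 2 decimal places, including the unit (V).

Answer: 2.10 V

Derivation:
Initial: C1(5μF, Q=3μC, V=0.60V), C2(5μF, Q=18μC, V=3.60V)
Op 1: CLOSE 2-1: Q_total=21.00, C_total=10.00, V=2.10; Q2=10.50, Q1=10.50; dissipated=11.250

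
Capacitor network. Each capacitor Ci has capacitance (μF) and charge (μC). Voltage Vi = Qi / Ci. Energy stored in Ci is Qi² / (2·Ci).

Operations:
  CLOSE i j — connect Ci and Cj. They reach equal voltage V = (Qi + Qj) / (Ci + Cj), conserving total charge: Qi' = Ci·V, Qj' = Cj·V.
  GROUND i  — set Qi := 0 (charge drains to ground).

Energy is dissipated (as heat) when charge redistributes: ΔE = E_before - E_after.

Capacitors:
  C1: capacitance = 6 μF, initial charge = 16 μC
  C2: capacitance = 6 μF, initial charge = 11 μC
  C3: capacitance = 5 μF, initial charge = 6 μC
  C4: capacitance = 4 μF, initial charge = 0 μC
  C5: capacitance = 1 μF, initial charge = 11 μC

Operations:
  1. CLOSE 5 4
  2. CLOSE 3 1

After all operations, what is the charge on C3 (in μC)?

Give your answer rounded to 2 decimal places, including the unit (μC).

Initial: C1(6μF, Q=16μC, V=2.67V), C2(6μF, Q=11μC, V=1.83V), C3(5μF, Q=6μC, V=1.20V), C4(4μF, Q=0μC, V=0.00V), C5(1μF, Q=11μC, V=11.00V)
Op 1: CLOSE 5-4: Q_total=11.00, C_total=5.00, V=2.20; Q5=2.20, Q4=8.80; dissipated=48.400
Op 2: CLOSE 3-1: Q_total=22.00, C_total=11.00, V=2.00; Q3=10.00, Q1=12.00; dissipated=2.933
Final charges: Q1=12.00, Q2=11.00, Q3=10.00, Q4=8.80, Q5=2.20

Answer: 10.00 μC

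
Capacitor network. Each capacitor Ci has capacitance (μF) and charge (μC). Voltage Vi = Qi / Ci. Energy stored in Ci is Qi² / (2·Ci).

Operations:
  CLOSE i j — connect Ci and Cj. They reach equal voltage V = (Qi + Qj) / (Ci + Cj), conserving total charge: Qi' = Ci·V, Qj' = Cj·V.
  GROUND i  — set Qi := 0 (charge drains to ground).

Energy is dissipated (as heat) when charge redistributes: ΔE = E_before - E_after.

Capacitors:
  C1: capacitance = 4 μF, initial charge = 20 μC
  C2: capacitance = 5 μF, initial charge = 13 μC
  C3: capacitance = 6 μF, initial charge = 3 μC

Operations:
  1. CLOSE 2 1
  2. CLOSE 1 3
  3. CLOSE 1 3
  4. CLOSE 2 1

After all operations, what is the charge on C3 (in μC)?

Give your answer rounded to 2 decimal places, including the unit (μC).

Initial: C1(4μF, Q=20μC, V=5.00V), C2(5μF, Q=13μC, V=2.60V), C3(6μF, Q=3μC, V=0.50V)
Op 1: CLOSE 2-1: Q_total=33.00, C_total=9.00, V=3.67; Q2=18.33, Q1=14.67; dissipated=6.400
Op 2: CLOSE 1-3: Q_total=17.67, C_total=10.00, V=1.77; Q1=7.07, Q3=10.60; dissipated=12.033
Op 3: CLOSE 1-3: Q_total=17.67, C_total=10.00, V=1.77; Q1=7.07, Q3=10.60; dissipated=0.000
Op 4: CLOSE 2-1: Q_total=25.40, C_total=9.00, V=2.82; Q2=14.11, Q1=11.29; dissipated=4.011
Final charges: Q1=11.29, Q2=14.11, Q3=10.60

Answer: 10.60 μC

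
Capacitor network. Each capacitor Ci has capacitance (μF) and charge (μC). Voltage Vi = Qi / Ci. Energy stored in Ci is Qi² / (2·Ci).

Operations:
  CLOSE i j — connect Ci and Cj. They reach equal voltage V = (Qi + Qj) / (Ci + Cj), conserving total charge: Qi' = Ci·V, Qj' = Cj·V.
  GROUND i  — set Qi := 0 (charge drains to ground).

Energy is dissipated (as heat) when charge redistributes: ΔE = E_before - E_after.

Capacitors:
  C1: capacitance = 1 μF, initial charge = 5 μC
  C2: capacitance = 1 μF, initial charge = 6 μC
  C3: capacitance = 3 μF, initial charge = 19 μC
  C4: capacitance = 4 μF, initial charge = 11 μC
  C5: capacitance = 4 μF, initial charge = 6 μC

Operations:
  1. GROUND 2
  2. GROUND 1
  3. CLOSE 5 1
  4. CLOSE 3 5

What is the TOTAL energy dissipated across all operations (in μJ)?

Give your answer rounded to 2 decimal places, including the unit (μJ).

Initial: C1(1μF, Q=5μC, V=5.00V), C2(1μF, Q=6μC, V=6.00V), C3(3μF, Q=19μC, V=6.33V), C4(4μF, Q=11μC, V=2.75V), C5(4μF, Q=6μC, V=1.50V)
Op 1: GROUND 2: Q2=0; energy lost=18.000
Op 2: GROUND 1: Q1=0; energy lost=12.500
Op 3: CLOSE 5-1: Q_total=6.00, C_total=5.00, V=1.20; Q5=4.80, Q1=1.20; dissipated=0.900
Op 4: CLOSE 3-5: Q_total=23.80, C_total=7.00, V=3.40; Q3=10.20, Q5=13.60; dissipated=22.587
Total dissipated: 53.987 μJ

Answer: 53.99 μJ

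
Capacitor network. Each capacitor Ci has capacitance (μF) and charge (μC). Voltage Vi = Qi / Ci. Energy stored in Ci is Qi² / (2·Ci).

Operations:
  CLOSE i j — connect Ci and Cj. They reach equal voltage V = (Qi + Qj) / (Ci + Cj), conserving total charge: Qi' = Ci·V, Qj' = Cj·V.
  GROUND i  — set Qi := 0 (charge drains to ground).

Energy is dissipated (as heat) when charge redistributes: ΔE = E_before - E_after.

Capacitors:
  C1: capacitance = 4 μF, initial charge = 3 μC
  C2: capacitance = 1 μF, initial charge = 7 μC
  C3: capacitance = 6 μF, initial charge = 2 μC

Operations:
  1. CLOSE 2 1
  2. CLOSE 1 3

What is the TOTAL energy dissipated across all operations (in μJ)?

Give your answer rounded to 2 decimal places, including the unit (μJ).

Answer: 18.96 μJ

Derivation:
Initial: C1(4μF, Q=3μC, V=0.75V), C2(1μF, Q=7μC, V=7.00V), C3(6μF, Q=2μC, V=0.33V)
Op 1: CLOSE 2-1: Q_total=10.00, C_total=5.00, V=2.00; Q2=2.00, Q1=8.00; dissipated=15.625
Op 2: CLOSE 1-3: Q_total=10.00, C_total=10.00, V=1.00; Q1=4.00, Q3=6.00; dissipated=3.333
Total dissipated: 18.958 μJ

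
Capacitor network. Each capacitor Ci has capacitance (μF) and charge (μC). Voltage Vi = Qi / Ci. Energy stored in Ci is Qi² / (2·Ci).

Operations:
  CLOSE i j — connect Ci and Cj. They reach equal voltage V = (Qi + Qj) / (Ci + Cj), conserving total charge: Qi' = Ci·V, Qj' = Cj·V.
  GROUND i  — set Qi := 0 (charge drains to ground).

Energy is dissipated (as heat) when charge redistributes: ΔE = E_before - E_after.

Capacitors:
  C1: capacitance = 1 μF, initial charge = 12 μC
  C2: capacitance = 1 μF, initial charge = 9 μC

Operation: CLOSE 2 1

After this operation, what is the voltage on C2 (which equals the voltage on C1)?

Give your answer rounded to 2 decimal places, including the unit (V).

Initial: C1(1μF, Q=12μC, V=12.00V), C2(1μF, Q=9μC, V=9.00V)
Op 1: CLOSE 2-1: Q_total=21.00, C_total=2.00, V=10.50; Q2=10.50, Q1=10.50; dissipated=2.250

Answer: 10.50 V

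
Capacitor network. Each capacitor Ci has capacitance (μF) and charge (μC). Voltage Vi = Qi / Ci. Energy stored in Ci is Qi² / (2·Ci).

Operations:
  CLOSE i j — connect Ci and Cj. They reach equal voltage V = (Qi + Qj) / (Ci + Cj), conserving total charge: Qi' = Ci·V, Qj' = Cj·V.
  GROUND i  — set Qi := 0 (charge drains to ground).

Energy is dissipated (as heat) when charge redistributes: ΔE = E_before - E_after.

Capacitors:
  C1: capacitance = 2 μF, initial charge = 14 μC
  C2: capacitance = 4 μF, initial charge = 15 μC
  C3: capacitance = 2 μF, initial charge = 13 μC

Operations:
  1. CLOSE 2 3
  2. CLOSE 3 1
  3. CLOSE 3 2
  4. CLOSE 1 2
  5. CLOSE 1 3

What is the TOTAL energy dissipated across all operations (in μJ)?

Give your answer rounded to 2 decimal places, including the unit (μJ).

Answer: 9.11 μJ

Derivation:
Initial: C1(2μF, Q=14μC, V=7.00V), C2(4μF, Q=15μC, V=3.75V), C3(2μF, Q=13μC, V=6.50V)
Op 1: CLOSE 2-3: Q_total=28.00, C_total=6.00, V=4.67; Q2=18.67, Q3=9.33; dissipated=5.042
Op 2: CLOSE 3-1: Q_total=23.33, C_total=4.00, V=5.83; Q3=11.67, Q1=11.67; dissipated=2.722
Op 3: CLOSE 3-2: Q_total=30.33, C_total=6.00, V=5.06; Q3=10.11, Q2=20.22; dissipated=0.907
Op 4: CLOSE 1-2: Q_total=31.89, C_total=6.00, V=5.31; Q1=10.63, Q2=21.26; dissipated=0.403
Op 5: CLOSE 1-3: Q_total=20.74, C_total=4.00, V=5.19; Q1=10.37, Q3=10.37; dissipated=0.034
Total dissipated: 9.108 μJ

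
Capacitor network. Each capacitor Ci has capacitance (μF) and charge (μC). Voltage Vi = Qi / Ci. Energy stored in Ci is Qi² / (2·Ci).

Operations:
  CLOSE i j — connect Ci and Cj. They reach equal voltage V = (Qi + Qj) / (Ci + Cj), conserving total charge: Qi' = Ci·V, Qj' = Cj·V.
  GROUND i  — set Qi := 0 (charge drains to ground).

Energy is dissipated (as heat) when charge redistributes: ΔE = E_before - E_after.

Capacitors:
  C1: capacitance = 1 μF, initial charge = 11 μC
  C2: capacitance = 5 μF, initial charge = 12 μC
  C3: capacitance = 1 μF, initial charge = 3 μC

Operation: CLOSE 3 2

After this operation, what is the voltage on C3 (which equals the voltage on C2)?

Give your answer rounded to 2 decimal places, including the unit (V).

Initial: C1(1μF, Q=11μC, V=11.00V), C2(5μF, Q=12μC, V=2.40V), C3(1μF, Q=3μC, V=3.00V)
Op 1: CLOSE 3-2: Q_total=15.00, C_total=6.00, V=2.50; Q3=2.50, Q2=12.50; dissipated=0.150

Answer: 2.50 V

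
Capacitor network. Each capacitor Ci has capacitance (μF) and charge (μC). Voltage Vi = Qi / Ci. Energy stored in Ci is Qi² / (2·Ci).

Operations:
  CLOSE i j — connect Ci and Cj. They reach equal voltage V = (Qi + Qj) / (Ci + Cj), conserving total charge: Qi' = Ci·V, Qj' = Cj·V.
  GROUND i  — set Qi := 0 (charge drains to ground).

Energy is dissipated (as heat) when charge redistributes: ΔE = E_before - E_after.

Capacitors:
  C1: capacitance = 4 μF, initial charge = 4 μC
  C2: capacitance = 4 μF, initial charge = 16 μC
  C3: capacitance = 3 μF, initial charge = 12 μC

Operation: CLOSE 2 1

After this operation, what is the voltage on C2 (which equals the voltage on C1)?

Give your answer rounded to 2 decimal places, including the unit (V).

Answer: 2.50 V

Derivation:
Initial: C1(4μF, Q=4μC, V=1.00V), C2(4μF, Q=16μC, V=4.00V), C3(3μF, Q=12μC, V=4.00V)
Op 1: CLOSE 2-1: Q_total=20.00, C_total=8.00, V=2.50; Q2=10.00, Q1=10.00; dissipated=9.000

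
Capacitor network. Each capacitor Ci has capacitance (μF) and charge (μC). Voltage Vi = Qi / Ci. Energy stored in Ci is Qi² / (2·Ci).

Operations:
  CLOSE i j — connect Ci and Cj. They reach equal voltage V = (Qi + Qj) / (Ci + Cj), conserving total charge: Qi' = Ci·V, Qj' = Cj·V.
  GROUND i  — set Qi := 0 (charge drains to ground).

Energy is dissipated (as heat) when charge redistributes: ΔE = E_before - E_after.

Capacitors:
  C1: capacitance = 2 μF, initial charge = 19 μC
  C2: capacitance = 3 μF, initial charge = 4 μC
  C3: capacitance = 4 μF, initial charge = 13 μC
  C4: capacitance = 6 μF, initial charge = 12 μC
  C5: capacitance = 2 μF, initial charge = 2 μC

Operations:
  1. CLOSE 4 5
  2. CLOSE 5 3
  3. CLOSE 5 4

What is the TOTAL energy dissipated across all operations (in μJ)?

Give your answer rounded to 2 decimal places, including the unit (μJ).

Answer: 3.00 μJ

Derivation:
Initial: C1(2μF, Q=19μC, V=9.50V), C2(3μF, Q=4μC, V=1.33V), C3(4μF, Q=13μC, V=3.25V), C4(6μF, Q=12μC, V=2.00V), C5(2μF, Q=2μC, V=1.00V)
Op 1: CLOSE 4-5: Q_total=14.00, C_total=8.00, V=1.75; Q4=10.50, Q5=3.50; dissipated=0.750
Op 2: CLOSE 5-3: Q_total=16.50, C_total=6.00, V=2.75; Q5=5.50, Q3=11.00; dissipated=1.500
Op 3: CLOSE 5-4: Q_total=16.00, C_total=8.00, V=2.00; Q5=4.00, Q4=12.00; dissipated=0.750
Total dissipated: 3.000 μJ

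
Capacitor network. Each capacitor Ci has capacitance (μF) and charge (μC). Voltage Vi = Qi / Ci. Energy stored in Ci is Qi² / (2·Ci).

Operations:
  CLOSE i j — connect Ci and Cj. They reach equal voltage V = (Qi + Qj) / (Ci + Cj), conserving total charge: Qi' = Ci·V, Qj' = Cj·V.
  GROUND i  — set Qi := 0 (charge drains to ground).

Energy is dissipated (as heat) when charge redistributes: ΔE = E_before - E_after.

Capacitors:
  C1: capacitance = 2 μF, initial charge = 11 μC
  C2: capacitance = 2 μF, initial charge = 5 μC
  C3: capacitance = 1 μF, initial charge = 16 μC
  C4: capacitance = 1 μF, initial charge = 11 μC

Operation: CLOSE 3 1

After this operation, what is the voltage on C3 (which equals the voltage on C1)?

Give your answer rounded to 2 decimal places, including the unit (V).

Initial: C1(2μF, Q=11μC, V=5.50V), C2(2μF, Q=5μC, V=2.50V), C3(1μF, Q=16μC, V=16.00V), C4(1μF, Q=11μC, V=11.00V)
Op 1: CLOSE 3-1: Q_total=27.00, C_total=3.00, V=9.00; Q3=9.00, Q1=18.00; dissipated=36.750

Answer: 9.00 V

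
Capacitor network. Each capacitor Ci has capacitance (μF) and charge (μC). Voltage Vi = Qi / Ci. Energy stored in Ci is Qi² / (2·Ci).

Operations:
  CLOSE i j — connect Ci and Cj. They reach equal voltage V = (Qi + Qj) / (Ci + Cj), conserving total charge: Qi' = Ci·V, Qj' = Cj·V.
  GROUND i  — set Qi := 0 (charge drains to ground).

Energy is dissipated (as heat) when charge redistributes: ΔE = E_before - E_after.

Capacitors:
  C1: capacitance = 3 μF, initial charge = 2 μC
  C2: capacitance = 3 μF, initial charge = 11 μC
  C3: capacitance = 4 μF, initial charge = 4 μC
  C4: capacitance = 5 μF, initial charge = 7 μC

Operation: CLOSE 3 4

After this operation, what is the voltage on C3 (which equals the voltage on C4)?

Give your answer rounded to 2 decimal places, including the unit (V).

Answer: 1.22 V

Derivation:
Initial: C1(3μF, Q=2μC, V=0.67V), C2(3μF, Q=11μC, V=3.67V), C3(4μF, Q=4μC, V=1.00V), C4(5μF, Q=7μC, V=1.40V)
Op 1: CLOSE 3-4: Q_total=11.00, C_total=9.00, V=1.22; Q3=4.89, Q4=6.11; dissipated=0.178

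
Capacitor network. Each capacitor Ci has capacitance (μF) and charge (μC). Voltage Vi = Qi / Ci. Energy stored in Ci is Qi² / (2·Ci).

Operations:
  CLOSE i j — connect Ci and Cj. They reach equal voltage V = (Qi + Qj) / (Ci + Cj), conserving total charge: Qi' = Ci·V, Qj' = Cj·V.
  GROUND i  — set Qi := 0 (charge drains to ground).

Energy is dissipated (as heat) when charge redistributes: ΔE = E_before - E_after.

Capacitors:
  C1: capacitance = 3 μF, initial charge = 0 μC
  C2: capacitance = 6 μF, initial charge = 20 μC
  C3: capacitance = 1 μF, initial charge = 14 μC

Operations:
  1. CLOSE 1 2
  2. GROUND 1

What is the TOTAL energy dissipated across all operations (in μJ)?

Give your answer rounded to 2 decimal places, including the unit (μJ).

Answer: 18.52 μJ

Derivation:
Initial: C1(3μF, Q=0μC, V=0.00V), C2(6μF, Q=20μC, V=3.33V), C3(1μF, Q=14μC, V=14.00V)
Op 1: CLOSE 1-2: Q_total=20.00, C_total=9.00, V=2.22; Q1=6.67, Q2=13.33; dissipated=11.111
Op 2: GROUND 1: Q1=0; energy lost=7.407
Total dissipated: 18.519 μJ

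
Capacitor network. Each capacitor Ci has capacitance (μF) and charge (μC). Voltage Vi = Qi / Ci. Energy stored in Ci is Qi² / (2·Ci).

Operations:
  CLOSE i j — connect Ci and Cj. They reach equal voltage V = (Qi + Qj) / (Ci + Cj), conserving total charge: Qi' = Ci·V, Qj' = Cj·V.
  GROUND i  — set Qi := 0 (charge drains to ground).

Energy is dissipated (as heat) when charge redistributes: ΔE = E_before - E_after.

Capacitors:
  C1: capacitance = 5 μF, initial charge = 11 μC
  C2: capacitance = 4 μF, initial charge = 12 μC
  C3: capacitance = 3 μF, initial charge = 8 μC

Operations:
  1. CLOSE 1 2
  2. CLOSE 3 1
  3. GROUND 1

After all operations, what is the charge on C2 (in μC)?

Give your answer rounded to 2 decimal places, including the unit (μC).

Initial: C1(5μF, Q=11μC, V=2.20V), C2(4μF, Q=12μC, V=3.00V), C3(3μF, Q=8μC, V=2.67V)
Op 1: CLOSE 1-2: Q_total=23.00, C_total=9.00, V=2.56; Q1=12.78, Q2=10.22; dissipated=0.711
Op 2: CLOSE 3-1: Q_total=20.78, C_total=8.00, V=2.60; Q3=7.79, Q1=12.99; dissipated=0.012
Op 3: GROUND 1: Q1=0; energy lost=16.864
Final charges: Q1=0.00, Q2=10.22, Q3=7.79

Answer: 10.22 μC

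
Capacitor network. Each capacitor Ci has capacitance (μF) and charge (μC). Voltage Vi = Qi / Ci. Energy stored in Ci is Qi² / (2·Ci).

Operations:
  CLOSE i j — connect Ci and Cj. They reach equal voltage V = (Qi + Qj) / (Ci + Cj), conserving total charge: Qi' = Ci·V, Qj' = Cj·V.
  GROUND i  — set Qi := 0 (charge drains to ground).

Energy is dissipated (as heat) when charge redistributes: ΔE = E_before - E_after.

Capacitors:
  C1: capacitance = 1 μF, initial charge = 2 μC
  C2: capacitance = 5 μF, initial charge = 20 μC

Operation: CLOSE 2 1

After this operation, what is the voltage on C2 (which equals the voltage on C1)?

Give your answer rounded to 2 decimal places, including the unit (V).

Answer: 3.67 V

Derivation:
Initial: C1(1μF, Q=2μC, V=2.00V), C2(5μF, Q=20μC, V=4.00V)
Op 1: CLOSE 2-1: Q_total=22.00, C_total=6.00, V=3.67; Q2=18.33, Q1=3.67; dissipated=1.667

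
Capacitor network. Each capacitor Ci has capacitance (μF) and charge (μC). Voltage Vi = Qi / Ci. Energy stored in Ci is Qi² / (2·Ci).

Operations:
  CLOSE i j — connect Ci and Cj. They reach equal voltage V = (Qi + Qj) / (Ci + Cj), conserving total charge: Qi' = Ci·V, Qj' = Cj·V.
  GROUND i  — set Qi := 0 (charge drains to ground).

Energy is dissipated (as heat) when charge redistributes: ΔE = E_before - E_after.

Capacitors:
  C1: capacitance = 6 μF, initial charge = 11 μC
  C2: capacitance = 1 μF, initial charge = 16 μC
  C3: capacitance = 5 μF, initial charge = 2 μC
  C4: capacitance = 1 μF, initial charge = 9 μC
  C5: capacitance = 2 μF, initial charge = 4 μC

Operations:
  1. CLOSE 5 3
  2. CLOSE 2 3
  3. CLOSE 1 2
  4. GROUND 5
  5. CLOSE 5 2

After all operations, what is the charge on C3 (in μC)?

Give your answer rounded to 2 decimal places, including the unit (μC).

Initial: C1(6μF, Q=11μC, V=1.83V), C2(1μF, Q=16μC, V=16.00V), C3(5μF, Q=2μC, V=0.40V), C4(1μF, Q=9μC, V=9.00V), C5(2μF, Q=4μC, V=2.00V)
Op 1: CLOSE 5-3: Q_total=6.00, C_total=7.00, V=0.86; Q5=1.71, Q3=4.29; dissipated=1.829
Op 2: CLOSE 2-3: Q_total=20.29, C_total=6.00, V=3.38; Q2=3.38, Q3=16.90; dissipated=95.544
Op 3: CLOSE 1-2: Q_total=14.38, C_total=7.00, V=2.05; Q1=12.33, Q2=2.05; dissipated=1.026
Op 4: GROUND 5: Q5=0; energy lost=0.735
Op 5: CLOSE 5-2: Q_total=2.05, C_total=3.00, V=0.68; Q5=1.37, Q2=0.68; dissipated=1.407
Final charges: Q1=12.33, Q2=0.68, Q3=16.90, Q4=9.00, Q5=1.37

Answer: 16.90 μC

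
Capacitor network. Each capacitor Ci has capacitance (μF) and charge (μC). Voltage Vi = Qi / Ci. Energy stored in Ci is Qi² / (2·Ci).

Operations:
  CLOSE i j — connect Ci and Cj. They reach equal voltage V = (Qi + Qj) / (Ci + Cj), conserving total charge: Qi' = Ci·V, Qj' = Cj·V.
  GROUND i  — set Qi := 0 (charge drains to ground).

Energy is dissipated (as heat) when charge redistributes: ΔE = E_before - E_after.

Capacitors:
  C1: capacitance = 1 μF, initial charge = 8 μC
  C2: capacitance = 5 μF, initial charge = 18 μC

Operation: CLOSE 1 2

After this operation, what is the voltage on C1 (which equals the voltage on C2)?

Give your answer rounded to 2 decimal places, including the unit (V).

Initial: C1(1μF, Q=8μC, V=8.00V), C2(5μF, Q=18μC, V=3.60V)
Op 1: CLOSE 1-2: Q_total=26.00, C_total=6.00, V=4.33; Q1=4.33, Q2=21.67; dissipated=8.067

Answer: 4.33 V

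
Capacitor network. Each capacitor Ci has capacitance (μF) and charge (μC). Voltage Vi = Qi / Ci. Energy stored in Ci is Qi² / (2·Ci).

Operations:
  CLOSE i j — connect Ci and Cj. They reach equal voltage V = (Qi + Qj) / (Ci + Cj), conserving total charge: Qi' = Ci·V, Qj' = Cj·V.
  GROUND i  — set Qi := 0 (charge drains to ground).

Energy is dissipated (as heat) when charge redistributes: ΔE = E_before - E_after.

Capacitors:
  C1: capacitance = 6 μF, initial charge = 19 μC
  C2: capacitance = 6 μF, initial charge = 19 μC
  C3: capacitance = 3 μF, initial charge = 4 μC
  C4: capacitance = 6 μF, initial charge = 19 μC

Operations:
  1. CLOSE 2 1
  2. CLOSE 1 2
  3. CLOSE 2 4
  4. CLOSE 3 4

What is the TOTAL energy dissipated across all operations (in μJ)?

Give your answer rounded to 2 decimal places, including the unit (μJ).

Initial: C1(6μF, Q=19μC, V=3.17V), C2(6μF, Q=19μC, V=3.17V), C3(3μF, Q=4μC, V=1.33V), C4(6μF, Q=19μC, V=3.17V)
Op 1: CLOSE 2-1: Q_total=38.00, C_total=12.00, V=3.17; Q2=19.00, Q1=19.00; dissipated=0.000
Op 2: CLOSE 1-2: Q_total=38.00, C_total=12.00, V=3.17; Q1=19.00, Q2=19.00; dissipated=0.000
Op 3: CLOSE 2-4: Q_total=38.00, C_total=12.00, V=3.17; Q2=19.00, Q4=19.00; dissipated=0.000
Op 4: CLOSE 3-4: Q_total=23.00, C_total=9.00, V=2.56; Q3=7.67, Q4=15.33; dissipated=3.361
Total dissipated: 3.361 μJ

Answer: 3.36 μJ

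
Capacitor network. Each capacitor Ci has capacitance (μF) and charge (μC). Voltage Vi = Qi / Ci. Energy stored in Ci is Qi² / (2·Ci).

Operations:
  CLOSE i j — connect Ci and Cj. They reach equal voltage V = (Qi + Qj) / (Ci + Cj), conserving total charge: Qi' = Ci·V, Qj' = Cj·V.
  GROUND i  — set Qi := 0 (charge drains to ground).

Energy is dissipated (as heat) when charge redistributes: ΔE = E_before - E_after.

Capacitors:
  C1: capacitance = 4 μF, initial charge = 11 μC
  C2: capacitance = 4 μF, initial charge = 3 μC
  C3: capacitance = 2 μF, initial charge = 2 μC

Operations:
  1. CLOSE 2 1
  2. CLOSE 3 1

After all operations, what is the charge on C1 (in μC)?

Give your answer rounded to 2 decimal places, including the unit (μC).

Answer: 6.00 μC

Derivation:
Initial: C1(4μF, Q=11μC, V=2.75V), C2(4μF, Q=3μC, V=0.75V), C3(2μF, Q=2μC, V=1.00V)
Op 1: CLOSE 2-1: Q_total=14.00, C_total=8.00, V=1.75; Q2=7.00, Q1=7.00; dissipated=4.000
Op 2: CLOSE 3-1: Q_total=9.00, C_total=6.00, V=1.50; Q3=3.00, Q1=6.00; dissipated=0.375
Final charges: Q1=6.00, Q2=7.00, Q3=3.00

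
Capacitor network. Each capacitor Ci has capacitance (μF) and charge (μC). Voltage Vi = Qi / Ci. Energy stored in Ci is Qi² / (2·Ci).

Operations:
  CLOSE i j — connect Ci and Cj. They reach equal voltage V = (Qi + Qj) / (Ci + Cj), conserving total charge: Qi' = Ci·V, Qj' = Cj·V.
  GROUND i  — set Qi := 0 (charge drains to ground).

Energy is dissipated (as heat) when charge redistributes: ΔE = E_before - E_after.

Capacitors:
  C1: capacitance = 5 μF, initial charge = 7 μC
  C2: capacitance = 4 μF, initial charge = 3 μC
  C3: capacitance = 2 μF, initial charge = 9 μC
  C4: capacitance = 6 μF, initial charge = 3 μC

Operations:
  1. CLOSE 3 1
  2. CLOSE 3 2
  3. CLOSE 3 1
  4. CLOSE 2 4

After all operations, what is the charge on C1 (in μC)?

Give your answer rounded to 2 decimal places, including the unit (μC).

Initial: C1(5μF, Q=7μC, V=1.40V), C2(4μF, Q=3μC, V=0.75V), C3(2μF, Q=9μC, V=4.50V), C4(6μF, Q=3μC, V=0.50V)
Op 1: CLOSE 3-1: Q_total=16.00, C_total=7.00, V=2.29; Q3=4.57, Q1=11.43; dissipated=6.864
Op 2: CLOSE 3-2: Q_total=7.57, C_total=6.00, V=1.26; Q3=2.52, Q2=5.05; dissipated=1.572
Op 3: CLOSE 3-1: Q_total=13.95, C_total=7.00, V=1.99; Q3=3.99, Q1=9.97; dissipated=0.749
Op 4: CLOSE 2-4: Q_total=8.05, C_total=10.00, V=0.80; Q2=3.22, Q4=4.83; dissipated=0.697
Final charges: Q1=9.97, Q2=3.22, Q3=3.99, Q4=4.83

Answer: 9.97 μC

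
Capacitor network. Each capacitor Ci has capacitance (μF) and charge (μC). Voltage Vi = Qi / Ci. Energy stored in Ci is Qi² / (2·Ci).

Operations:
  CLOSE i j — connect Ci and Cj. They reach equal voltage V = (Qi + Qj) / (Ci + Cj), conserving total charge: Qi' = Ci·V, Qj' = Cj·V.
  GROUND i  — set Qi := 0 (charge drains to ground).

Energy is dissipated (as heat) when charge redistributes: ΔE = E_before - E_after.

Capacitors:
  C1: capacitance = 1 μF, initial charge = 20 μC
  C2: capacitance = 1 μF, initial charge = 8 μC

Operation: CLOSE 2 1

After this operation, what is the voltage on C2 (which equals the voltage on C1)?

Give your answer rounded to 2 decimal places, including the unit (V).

Answer: 14.00 V

Derivation:
Initial: C1(1μF, Q=20μC, V=20.00V), C2(1μF, Q=8μC, V=8.00V)
Op 1: CLOSE 2-1: Q_total=28.00, C_total=2.00, V=14.00; Q2=14.00, Q1=14.00; dissipated=36.000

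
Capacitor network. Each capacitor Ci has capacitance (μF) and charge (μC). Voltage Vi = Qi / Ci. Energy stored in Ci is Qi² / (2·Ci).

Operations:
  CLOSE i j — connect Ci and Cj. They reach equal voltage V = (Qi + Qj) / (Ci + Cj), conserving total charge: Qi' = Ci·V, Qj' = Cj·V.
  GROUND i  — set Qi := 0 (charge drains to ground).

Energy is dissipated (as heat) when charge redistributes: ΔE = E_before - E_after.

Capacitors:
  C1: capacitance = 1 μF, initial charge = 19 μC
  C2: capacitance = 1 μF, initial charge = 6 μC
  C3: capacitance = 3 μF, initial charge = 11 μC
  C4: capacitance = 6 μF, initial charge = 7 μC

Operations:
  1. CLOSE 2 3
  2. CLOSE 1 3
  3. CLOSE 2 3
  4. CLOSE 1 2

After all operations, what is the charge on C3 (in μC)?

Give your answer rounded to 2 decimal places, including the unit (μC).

Answer: 21.05 μC

Derivation:
Initial: C1(1μF, Q=19μC, V=19.00V), C2(1μF, Q=6μC, V=6.00V), C3(3μF, Q=11μC, V=3.67V), C4(6μF, Q=7μC, V=1.17V)
Op 1: CLOSE 2-3: Q_total=17.00, C_total=4.00, V=4.25; Q2=4.25, Q3=12.75; dissipated=2.042
Op 2: CLOSE 1-3: Q_total=31.75, C_total=4.00, V=7.94; Q1=7.94, Q3=23.81; dissipated=81.586
Op 3: CLOSE 2-3: Q_total=28.06, C_total=4.00, V=7.02; Q2=7.02, Q3=21.05; dissipated=5.099
Op 4: CLOSE 1-2: Q_total=14.95, C_total=2.00, V=7.48; Q1=7.48, Q2=7.48; dissipated=0.212
Final charges: Q1=7.48, Q2=7.48, Q3=21.05, Q4=7.00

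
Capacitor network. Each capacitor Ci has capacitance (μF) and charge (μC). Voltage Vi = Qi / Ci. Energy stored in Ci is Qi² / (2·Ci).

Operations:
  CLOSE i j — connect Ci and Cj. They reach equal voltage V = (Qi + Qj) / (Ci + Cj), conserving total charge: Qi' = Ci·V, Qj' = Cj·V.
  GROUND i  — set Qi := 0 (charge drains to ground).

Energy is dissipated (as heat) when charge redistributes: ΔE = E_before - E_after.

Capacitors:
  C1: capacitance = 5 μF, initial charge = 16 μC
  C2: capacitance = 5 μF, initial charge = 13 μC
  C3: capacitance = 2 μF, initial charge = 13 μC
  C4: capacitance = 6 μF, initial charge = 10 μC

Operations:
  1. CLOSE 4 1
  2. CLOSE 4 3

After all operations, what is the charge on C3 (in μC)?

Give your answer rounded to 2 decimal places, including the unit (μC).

Answer: 6.80 μC

Derivation:
Initial: C1(5μF, Q=16μC, V=3.20V), C2(5μF, Q=13μC, V=2.60V), C3(2μF, Q=13μC, V=6.50V), C4(6μF, Q=10μC, V=1.67V)
Op 1: CLOSE 4-1: Q_total=26.00, C_total=11.00, V=2.36; Q4=14.18, Q1=11.82; dissipated=3.206
Op 2: CLOSE 4-3: Q_total=27.18, C_total=8.00, V=3.40; Q4=20.39, Q3=6.80; dissipated=12.832
Final charges: Q1=11.82, Q2=13.00, Q3=6.80, Q4=20.39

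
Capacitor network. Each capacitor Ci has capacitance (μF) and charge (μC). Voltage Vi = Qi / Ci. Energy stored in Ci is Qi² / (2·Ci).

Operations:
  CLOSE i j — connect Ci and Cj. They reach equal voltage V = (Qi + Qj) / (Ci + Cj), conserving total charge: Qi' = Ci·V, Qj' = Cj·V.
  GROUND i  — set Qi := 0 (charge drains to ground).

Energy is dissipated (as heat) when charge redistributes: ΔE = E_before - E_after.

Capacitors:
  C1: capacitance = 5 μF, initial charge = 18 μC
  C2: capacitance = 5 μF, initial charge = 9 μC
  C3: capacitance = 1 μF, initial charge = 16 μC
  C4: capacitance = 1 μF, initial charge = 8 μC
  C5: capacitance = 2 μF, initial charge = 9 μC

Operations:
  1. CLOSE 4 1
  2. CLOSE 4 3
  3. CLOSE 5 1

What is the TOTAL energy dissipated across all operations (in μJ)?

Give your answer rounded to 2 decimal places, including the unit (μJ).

Answer: 42.11 μJ

Derivation:
Initial: C1(5μF, Q=18μC, V=3.60V), C2(5μF, Q=9μC, V=1.80V), C3(1μF, Q=16μC, V=16.00V), C4(1μF, Q=8μC, V=8.00V), C5(2μF, Q=9μC, V=4.50V)
Op 1: CLOSE 4-1: Q_total=26.00, C_total=6.00, V=4.33; Q4=4.33, Q1=21.67; dissipated=8.067
Op 2: CLOSE 4-3: Q_total=20.33, C_total=2.00, V=10.17; Q4=10.17, Q3=10.17; dissipated=34.028
Op 3: CLOSE 5-1: Q_total=30.67, C_total=7.00, V=4.38; Q5=8.76, Q1=21.90; dissipated=0.020
Total dissipated: 42.114 μJ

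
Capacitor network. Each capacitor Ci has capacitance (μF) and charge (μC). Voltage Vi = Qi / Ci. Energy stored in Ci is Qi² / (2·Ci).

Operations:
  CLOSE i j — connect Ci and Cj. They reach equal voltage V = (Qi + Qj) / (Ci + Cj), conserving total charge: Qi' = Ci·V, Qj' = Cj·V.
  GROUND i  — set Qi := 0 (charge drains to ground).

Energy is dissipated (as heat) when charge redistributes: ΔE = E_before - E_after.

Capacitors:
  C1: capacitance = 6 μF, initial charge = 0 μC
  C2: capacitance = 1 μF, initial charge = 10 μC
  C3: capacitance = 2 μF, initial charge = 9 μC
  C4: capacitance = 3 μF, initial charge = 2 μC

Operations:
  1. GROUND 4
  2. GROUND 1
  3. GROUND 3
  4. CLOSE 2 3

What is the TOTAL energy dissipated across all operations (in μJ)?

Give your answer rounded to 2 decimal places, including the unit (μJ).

Answer: 54.25 μJ

Derivation:
Initial: C1(6μF, Q=0μC, V=0.00V), C2(1μF, Q=10μC, V=10.00V), C3(2μF, Q=9μC, V=4.50V), C4(3μF, Q=2μC, V=0.67V)
Op 1: GROUND 4: Q4=0; energy lost=0.667
Op 2: GROUND 1: Q1=0; energy lost=0.000
Op 3: GROUND 3: Q3=0; energy lost=20.250
Op 4: CLOSE 2-3: Q_total=10.00, C_total=3.00, V=3.33; Q2=3.33, Q3=6.67; dissipated=33.333
Total dissipated: 54.250 μJ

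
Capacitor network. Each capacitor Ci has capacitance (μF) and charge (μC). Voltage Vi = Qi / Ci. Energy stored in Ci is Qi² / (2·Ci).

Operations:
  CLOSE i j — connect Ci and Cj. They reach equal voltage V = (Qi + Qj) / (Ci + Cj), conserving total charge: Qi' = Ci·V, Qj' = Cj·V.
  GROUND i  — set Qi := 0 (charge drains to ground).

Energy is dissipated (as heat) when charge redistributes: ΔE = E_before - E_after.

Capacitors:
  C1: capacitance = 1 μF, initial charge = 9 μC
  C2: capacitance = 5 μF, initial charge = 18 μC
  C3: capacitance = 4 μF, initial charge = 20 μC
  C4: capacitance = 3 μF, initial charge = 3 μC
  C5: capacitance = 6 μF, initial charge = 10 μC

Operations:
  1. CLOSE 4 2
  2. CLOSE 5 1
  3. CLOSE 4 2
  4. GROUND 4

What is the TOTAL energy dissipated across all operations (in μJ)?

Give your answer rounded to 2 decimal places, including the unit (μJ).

Answer: 39.72 μJ

Derivation:
Initial: C1(1μF, Q=9μC, V=9.00V), C2(5μF, Q=18μC, V=3.60V), C3(4μF, Q=20μC, V=5.00V), C4(3μF, Q=3μC, V=1.00V), C5(6μF, Q=10μC, V=1.67V)
Op 1: CLOSE 4-2: Q_total=21.00, C_total=8.00, V=2.62; Q4=7.88, Q2=13.12; dissipated=6.338
Op 2: CLOSE 5-1: Q_total=19.00, C_total=7.00, V=2.71; Q5=16.29, Q1=2.71; dissipated=23.048
Op 3: CLOSE 4-2: Q_total=21.00, C_total=8.00, V=2.62; Q4=7.88, Q2=13.12; dissipated=0.000
Op 4: GROUND 4: Q4=0; energy lost=10.336
Total dissipated: 39.721 μJ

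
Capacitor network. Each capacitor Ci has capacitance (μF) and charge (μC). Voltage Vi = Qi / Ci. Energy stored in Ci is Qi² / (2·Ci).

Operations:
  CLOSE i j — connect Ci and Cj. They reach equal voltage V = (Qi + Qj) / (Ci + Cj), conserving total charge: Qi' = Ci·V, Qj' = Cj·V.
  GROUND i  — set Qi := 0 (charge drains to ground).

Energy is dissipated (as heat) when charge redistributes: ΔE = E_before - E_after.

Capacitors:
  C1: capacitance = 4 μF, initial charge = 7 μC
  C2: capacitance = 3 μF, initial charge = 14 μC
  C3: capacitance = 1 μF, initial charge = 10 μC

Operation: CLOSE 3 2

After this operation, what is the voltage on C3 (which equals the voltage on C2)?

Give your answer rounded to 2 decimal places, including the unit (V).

Initial: C1(4μF, Q=7μC, V=1.75V), C2(3μF, Q=14μC, V=4.67V), C3(1μF, Q=10μC, V=10.00V)
Op 1: CLOSE 3-2: Q_total=24.00, C_total=4.00, V=6.00; Q3=6.00, Q2=18.00; dissipated=10.667

Answer: 6.00 V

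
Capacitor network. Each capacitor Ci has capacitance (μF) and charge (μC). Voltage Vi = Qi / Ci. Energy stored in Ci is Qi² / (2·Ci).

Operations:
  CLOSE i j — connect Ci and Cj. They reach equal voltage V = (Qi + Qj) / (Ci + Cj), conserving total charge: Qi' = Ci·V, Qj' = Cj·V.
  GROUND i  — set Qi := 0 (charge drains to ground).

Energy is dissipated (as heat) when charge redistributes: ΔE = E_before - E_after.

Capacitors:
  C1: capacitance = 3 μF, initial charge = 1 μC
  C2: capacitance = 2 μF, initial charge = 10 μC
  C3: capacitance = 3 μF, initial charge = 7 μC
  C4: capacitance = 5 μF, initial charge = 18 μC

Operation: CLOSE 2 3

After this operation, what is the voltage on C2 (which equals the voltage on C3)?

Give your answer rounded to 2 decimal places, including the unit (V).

Initial: C1(3μF, Q=1μC, V=0.33V), C2(2μF, Q=10μC, V=5.00V), C3(3μF, Q=7μC, V=2.33V), C4(5μF, Q=18μC, V=3.60V)
Op 1: CLOSE 2-3: Q_total=17.00, C_total=5.00, V=3.40; Q2=6.80, Q3=10.20; dissipated=4.267

Answer: 3.40 V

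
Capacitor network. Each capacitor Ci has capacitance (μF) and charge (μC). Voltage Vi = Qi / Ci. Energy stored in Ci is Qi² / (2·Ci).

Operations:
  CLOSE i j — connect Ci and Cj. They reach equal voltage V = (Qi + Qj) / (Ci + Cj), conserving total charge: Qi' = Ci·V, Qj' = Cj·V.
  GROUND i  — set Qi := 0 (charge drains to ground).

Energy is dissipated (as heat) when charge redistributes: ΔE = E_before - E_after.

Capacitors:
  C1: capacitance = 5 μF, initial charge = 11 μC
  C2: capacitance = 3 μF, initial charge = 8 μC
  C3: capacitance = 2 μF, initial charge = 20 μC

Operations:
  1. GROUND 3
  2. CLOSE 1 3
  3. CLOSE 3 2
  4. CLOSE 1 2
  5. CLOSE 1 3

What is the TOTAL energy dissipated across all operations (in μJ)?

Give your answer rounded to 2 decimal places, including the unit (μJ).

Initial: C1(5μF, Q=11μC, V=2.20V), C2(3μF, Q=8μC, V=2.67V), C3(2μF, Q=20μC, V=10.00V)
Op 1: GROUND 3: Q3=0; energy lost=100.000
Op 2: CLOSE 1-3: Q_total=11.00, C_total=7.00, V=1.57; Q1=7.86, Q3=3.14; dissipated=3.457
Op 3: CLOSE 3-2: Q_total=11.14, C_total=5.00, V=2.23; Q3=4.46, Q2=6.69; dissipated=0.720
Op 4: CLOSE 1-2: Q_total=14.54, C_total=8.00, V=1.82; Q1=9.09, Q2=5.45; dissipated=0.405
Op 5: CLOSE 1-3: Q_total=13.55, C_total=7.00, V=1.94; Q1=9.68, Q3=3.87; dissipated=0.120
Total dissipated: 104.702 μJ

Answer: 104.70 μJ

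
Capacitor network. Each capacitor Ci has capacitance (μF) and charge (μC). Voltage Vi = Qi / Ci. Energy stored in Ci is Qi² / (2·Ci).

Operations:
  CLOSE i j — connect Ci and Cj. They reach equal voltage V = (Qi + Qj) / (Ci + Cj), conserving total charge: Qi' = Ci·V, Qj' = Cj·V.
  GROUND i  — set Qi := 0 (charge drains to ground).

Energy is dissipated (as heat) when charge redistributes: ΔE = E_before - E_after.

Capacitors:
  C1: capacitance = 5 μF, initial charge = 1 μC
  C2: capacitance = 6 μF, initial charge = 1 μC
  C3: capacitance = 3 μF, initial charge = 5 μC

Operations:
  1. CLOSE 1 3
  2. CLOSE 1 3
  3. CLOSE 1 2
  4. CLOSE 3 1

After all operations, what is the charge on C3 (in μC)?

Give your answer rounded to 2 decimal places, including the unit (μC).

Answer: 1.65 μC

Derivation:
Initial: C1(5μF, Q=1μC, V=0.20V), C2(6μF, Q=1μC, V=0.17V), C3(3μF, Q=5μC, V=1.67V)
Op 1: CLOSE 1-3: Q_total=6.00, C_total=8.00, V=0.75; Q1=3.75, Q3=2.25; dissipated=2.017
Op 2: CLOSE 1-3: Q_total=6.00, C_total=8.00, V=0.75; Q1=3.75, Q3=2.25; dissipated=0.000
Op 3: CLOSE 1-2: Q_total=4.75, C_total=11.00, V=0.43; Q1=2.16, Q2=2.59; dissipated=0.464
Op 4: CLOSE 3-1: Q_total=4.41, C_total=8.00, V=0.55; Q3=1.65, Q1=2.76; dissipated=0.095
Final charges: Q1=2.76, Q2=2.59, Q3=1.65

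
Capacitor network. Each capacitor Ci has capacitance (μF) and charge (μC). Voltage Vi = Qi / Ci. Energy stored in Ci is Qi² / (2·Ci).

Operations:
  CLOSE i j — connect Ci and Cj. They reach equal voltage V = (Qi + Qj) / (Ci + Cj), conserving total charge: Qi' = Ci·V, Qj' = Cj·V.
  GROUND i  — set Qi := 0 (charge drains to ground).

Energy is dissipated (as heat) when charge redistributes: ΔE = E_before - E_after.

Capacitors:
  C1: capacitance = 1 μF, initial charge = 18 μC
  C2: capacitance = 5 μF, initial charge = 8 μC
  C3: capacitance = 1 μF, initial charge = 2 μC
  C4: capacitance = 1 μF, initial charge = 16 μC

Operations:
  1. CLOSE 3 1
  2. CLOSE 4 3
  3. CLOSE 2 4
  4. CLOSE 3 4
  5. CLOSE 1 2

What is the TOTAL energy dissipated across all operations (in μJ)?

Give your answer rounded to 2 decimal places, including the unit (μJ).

Initial: C1(1μF, Q=18μC, V=18.00V), C2(5μF, Q=8μC, V=1.60V), C3(1μF, Q=2μC, V=2.00V), C4(1μF, Q=16μC, V=16.00V)
Op 1: CLOSE 3-1: Q_total=20.00, C_total=2.00, V=10.00; Q3=10.00, Q1=10.00; dissipated=64.000
Op 2: CLOSE 4-3: Q_total=26.00, C_total=2.00, V=13.00; Q4=13.00, Q3=13.00; dissipated=9.000
Op 3: CLOSE 2-4: Q_total=21.00, C_total=6.00, V=3.50; Q2=17.50, Q4=3.50; dissipated=54.150
Op 4: CLOSE 3-4: Q_total=16.50, C_total=2.00, V=8.25; Q3=8.25, Q4=8.25; dissipated=22.562
Op 5: CLOSE 1-2: Q_total=27.50, C_total=6.00, V=4.58; Q1=4.58, Q2=22.92; dissipated=17.604
Total dissipated: 167.317 μJ

Answer: 167.32 μJ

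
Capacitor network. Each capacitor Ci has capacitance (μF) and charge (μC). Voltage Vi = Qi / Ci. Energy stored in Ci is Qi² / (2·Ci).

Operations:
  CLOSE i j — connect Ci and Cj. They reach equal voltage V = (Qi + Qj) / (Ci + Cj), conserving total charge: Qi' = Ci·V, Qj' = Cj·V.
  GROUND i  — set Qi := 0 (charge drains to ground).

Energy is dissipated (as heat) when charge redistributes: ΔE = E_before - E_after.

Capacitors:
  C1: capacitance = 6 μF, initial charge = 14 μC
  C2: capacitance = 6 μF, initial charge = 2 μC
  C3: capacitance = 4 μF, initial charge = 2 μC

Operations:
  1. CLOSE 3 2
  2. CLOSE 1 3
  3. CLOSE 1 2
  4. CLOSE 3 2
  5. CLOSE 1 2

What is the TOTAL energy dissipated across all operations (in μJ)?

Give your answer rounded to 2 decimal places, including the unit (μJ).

Initial: C1(6μF, Q=14μC, V=2.33V), C2(6μF, Q=2μC, V=0.33V), C3(4μF, Q=2μC, V=0.50V)
Op 1: CLOSE 3-2: Q_total=4.00, C_total=10.00, V=0.40; Q3=1.60, Q2=2.40; dissipated=0.033
Op 2: CLOSE 1-3: Q_total=15.60, C_total=10.00, V=1.56; Q1=9.36, Q3=6.24; dissipated=4.485
Op 3: CLOSE 1-2: Q_total=11.76, C_total=12.00, V=0.98; Q1=5.88, Q2=5.88; dissipated=2.018
Op 4: CLOSE 3-2: Q_total=12.12, C_total=10.00, V=1.21; Q3=4.85, Q2=7.27; dissipated=0.404
Op 5: CLOSE 1-2: Q_total=13.15, C_total=12.00, V=1.10; Q1=6.58, Q2=6.58; dissipated=0.081
Total dissipated: 7.021 μJ

Answer: 7.02 μJ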